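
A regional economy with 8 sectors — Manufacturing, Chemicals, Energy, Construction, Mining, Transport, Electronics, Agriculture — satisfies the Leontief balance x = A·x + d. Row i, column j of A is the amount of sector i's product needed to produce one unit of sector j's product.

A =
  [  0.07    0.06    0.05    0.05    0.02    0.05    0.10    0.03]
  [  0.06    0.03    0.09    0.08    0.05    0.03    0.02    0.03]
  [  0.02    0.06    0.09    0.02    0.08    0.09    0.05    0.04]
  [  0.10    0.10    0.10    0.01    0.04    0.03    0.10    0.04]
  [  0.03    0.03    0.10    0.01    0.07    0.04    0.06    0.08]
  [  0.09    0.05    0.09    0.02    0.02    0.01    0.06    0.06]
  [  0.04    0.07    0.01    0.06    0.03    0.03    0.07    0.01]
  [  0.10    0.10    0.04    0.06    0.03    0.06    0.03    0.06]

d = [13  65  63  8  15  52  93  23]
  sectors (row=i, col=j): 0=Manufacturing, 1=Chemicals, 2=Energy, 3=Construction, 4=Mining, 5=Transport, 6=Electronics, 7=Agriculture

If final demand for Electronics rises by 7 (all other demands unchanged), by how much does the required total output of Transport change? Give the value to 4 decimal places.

Form M = I − A:
  [  0.93   -0.06   -0.05   -0.05   -0.02   -0.05   -0.10   -0.03]
  [ -0.06    0.97   -0.09   -0.08   -0.05   -0.03   -0.02   -0.03]
  [ -0.02   -0.06    0.91   -0.02   -0.08   -0.09   -0.05   -0.04]
  [ -0.10   -0.10   -0.10    0.99   -0.04   -0.03   -0.10   -0.04]
  [ -0.03   -0.03   -0.10   -0.01    0.93   -0.04   -0.06   -0.08]
  [ -0.09   -0.05   -0.09   -0.02   -0.02    0.99   -0.06   -0.06]
  [ -0.04   -0.07   -0.01   -0.06   -0.03   -0.03    0.93   -0.01]
  [ -0.10   -0.10   -0.04   -0.06   -0.03   -0.06   -0.03    0.94]
Leontief inverse L = M⁻¹:
  [  1.1149    0.1056    0.0983    0.0813    0.0499    0.0808    0.1465    0.0576]
  [  0.1014    1.0732    0.1417    0.1043    0.0819    0.0625    0.0641    0.0596]
  [  0.0646    0.1045    1.1475    0.0488    0.1160    0.1243    0.0941    0.0751]
  [  0.1500    0.1520    0.1592    1.0491    0.0791    0.0707    0.1528    0.0739]
  [  0.0715    0.0746    0.1503    0.0383    1.1039    0.0752    0.1012    0.1125]
  [  0.1307    0.0933    0.1356    0.0499    0.0502    1.0438    0.1021    0.0870]
  [  0.0741    0.1033    0.0478    0.0834    0.0526    0.0512    1.1047    0.0307]
  [  0.1547    0.1512    0.0995    0.0959    0.0641    0.0957    0.0812    1.0943]
Total output x = L · d:
  x_0 = 1.1149·13 + 0.1056·65 + 0.0983·63 + 0.0813·8 + 0.0499·15 + 0.0808·52 + 0.1465·93 + 0.0576·23 = 48.1001
  x_1 = 0.1014·13 + 1.0732·65 + 0.1417·63 + 0.1043·8 + 0.0819·15 + 0.0625·52 + 0.0641·93 + 0.0596·23 = 92.6464
  x_2 = 0.0646·13 + 0.1045·65 + 1.1475·63 + 0.0488·8 + 0.1160·15 + 0.1243·52 + 0.0941·93 + 0.0751·23 = 98.9974
  x_3 = 0.1500·13 + 0.1520·65 + 0.1592·63 + 1.0491·8 + 0.0791·15 + 0.0707·52 + 0.1528·93 + 0.0739·23 = 51.0288
  x_4 = 0.0715·13 + 0.0746·65 + 0.1503·63 + 0.0383·8 + 1.1039·15 + 0.0752·52 + 0.1012·93 + 0.1125·23 = 48.0206
  x_5 = 0.1307·13 + 0.0933·65 + 0.1356·63 + 0.0499·8 + 0.0502·15 + 1.0438·52 + 0.1021·93 + 0.0870·23 = 83.2313
  x_6 = 0.0741·13 + 0.1033·65 + 0.0478·63 + 0.0834·8 + 0.0526·15 + 0.0512·52 + 1.1047·93 + 0.0307·23 = 118.2514
  x_7 = 0.1547·13 + 0.1512·65 + 0.0995·63 + 0.0959·8 + 0.0641·15 + 0.0957·52 + 0.0812·93 + 1.0943·23 = 57.5301
Δx_5 = L[5,6] · Δd_6 = 0.1021 · 7 = 0.7147

0.7147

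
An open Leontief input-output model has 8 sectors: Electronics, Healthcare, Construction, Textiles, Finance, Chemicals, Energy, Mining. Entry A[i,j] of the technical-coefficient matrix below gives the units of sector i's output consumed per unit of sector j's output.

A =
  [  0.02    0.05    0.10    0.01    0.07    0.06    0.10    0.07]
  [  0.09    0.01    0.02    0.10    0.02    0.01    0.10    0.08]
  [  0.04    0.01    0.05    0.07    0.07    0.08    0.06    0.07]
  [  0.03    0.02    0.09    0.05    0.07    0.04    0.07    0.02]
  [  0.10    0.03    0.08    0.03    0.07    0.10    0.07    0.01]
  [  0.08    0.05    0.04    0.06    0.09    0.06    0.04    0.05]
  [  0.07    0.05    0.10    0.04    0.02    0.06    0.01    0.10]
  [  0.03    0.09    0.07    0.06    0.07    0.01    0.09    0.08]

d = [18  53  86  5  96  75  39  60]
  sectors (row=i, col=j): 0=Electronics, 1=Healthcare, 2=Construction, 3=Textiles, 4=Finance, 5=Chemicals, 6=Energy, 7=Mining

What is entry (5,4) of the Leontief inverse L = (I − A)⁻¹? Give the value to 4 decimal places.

L[5,4] = 0.1440

Form M = I − A:
  [  0.98   -0.05   -0.10   -0.01   -0.07   -0.06   -0.10   -0.07]
  [ -0.09    0.99   -0.02   -0.10   -0.02   -0.01   -0.10   -0.08]
  [ -0.04   -0.01    0.95   -0.07   -0.07   -0.08   -0.06   -0.07]
  [ -0.03   -0.02   -0.09    0.95   -0.07   -0.04   -0.07   -0.02]
  [ -0.10   -0.03   -0.08   -0.03    0.93   -0.10   -0.07   -0.01]
  [ -0.08   -0.05   -0.04   -0.06   -0.09    0.94   -0.04   -0.05]
  [ -0.07   -0.05   -0.10   -0.04   -0.02   -0.06    0.99   -0.10]
  [ -0.03   -0.09   -0.07   -0.06   -0.07   -0.01   -0.09    0.92]
Leontief inverse L = M⁻¹:
  [  1.0731    0.0856    0.1609    0.0575    0.1226    0.1099    0.1555    0.1268]
  [  0.1291    1.0442    0.0818    0.1372    0.0666    0.0503    0.1517    0.1298]
  [  0.0874    0.0444    1.1096    0.1114    0.1230    0.1268    0.1130    0.1179]
  [  0.0717    0.0461    0.1411    1.0862    0.1140    0.0834    0.1143    0.0620]
  [  0.1528    0.0649    0.1441    0.0739    1.1271    0.1546    0.1277    0.0644]
  [  0.1304    0.0841    0.1018    0.1028    0.1440    1.1088    0.0992    0.0998]
  [  0.1135    0.0842    0.1559    0.0849    0.0729    0.1026    1.0687    0.1522]
  [  0.0831    0.1254    0.1342    0.1097    0.1218    0.0574    0.1513    1.1377]
Total output x = L · d:
  x_0 = 1.0731·18 + 0.0856·53 + 0.1609·86 + 0.0575·5 + 0.1226·96 + 0.1099·75 + 0.1555·39 + 0.1268·60 = 71.6511
  x_1 = 0.1291·18 + 1.0442·53 + 0.0818·86 + 0.1372·5 + 0.0666·96 + 0.0503·75 + 0.1517·39 + 0.1298·60 = 89.2593
  x_2 = 0.0874·18 + 0.0444·53 + 1.1096·86 + 0.1114·5 + 0.1230·96 + 0.1268·75 + 0.1130·39 + 0.1179·60 = 132.7039
  x_3 = 0.0717·18 + 0.0461·53 + 0.1411·86 + 1.0862·5 + 0.1140·96 + 0.0834·75 + 0.1143·39 + 0.0620·60 = 46.6768
  x_4 = 0.1528·18 + 0.0649·53 + 0.1441·86 + 0.0739·5 + 1.1271·96 + 0.1546·75 + 0.1277·39 + 0.0644·60 = 147.5955
  x_5 = 0.1304·18 + 0.0841·53 + 0.1018·86 + 0.1028·5 + 0.1440·96 + 1.1088·75 + 0.0992·39 + 0.0998·60 = 122.9155
  x_6 = 0.1135·18 + 0.0842·53 + 0.1559·86 + 0.0849·5 + 0.0729·96 + 0.1026·75 + 1.0687·39 + 0.1522·60 = 85.8403
  x_7 = 0.0831·18 + 0.1254·53 + 0.1342·86 + 0.1097·5 + 0.1218·96 + 0.0574·75 + 0.1513·39 + 1.1377·60 = 110.3904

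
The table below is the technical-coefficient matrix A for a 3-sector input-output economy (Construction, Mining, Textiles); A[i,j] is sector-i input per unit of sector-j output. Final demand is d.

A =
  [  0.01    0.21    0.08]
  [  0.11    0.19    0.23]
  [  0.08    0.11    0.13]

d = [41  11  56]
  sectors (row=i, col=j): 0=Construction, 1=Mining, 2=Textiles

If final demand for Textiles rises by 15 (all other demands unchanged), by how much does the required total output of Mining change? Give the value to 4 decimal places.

Form M = I − A:
  [  0.99   -0.21   -0.08]
  [ -0.11    0.81   -0.23]
  [ -0.08   -0.11    0.87]
Leontief inverse L = M⁻¹:
  [  1.0574    0.2981    0.1760]
  [  0.1776    1.3306    0.3681]
  [  0.1197    0.1956    1.2122]
Total output x = L · d:
  x_0 = 1.0574·41 + 0.2981·11 + 0.1760·56 = 56.4917
  x_1 = 0.1776·41 + 1.3306·11 + 0.3681·56 = 42.5312
  x_2 = 0.1197·41 + 0.1956·11 + 1.2122·56 = 74.9400
Δx_1 = L[1,2] · Δd_2 = 0.3681 · 15 = 5.5215

5.5215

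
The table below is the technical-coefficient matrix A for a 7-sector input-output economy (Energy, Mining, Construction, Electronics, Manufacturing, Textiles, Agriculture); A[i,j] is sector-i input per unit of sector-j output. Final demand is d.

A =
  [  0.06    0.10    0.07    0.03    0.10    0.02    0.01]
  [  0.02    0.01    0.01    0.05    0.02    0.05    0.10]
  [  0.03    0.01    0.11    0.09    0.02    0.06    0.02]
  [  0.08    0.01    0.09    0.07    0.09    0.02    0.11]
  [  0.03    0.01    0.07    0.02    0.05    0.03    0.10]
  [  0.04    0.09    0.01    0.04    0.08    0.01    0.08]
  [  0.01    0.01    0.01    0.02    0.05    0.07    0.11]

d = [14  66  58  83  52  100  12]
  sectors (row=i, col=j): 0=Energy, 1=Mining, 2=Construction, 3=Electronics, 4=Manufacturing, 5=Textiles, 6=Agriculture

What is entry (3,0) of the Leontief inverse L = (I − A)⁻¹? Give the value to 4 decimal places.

L[3,0] = 0.1067

Form M = I − A:
  [  0.94   -0.10   -0.07   -0.03   -0.10   -0.02   -0.01]
  [ -0.02    0.99   -0.01   -0.05   -0.02   -0.05   -0.10]
  [ -0.03   -0.01    0.89   -0.09   -0.02   -0.06   -0.02]
  [ -0.08   -0.01   -0.09    0.93   -0.09   -0.02   -0.11]
  [ -0.03   -0.01   -0.07   -0.02    0.95   -0.03   -0.10]
  [ -0.04   -0.09   -0.01   -0.04   -0.08    0.99   -0.08]
  [ -0.01   -0.01   -0.01   -0.02   -0.05   -0.07    0.89]
Leontief inverse L = M⁻¹:
  [  1.0810    0.1166    0.1034    0.0569    0.1302    0.0428    0.0531]
  [  0.0338    1.0223    0.0265    0.0653    0.0445    0.0661    0.1349]
  [  0.0530    0.0265    1.1457    0.1198    0.0513    0.0799    0.0571]
  [  0.1067    0.0307    0.1329    1.1017    0.1318    0.0495    0.1631]
  [  0.0448    0.0227    0.0945    0.0400    1.0750    0.0507    0.1355]
  [  0.0570    0.1029    0.0332    0.0600    0.1080    1.0318    0.1252]
  [  0.0225    0.0232    0.0252    0.0344    0.0744    0.0872    1.1475]
Total output x = L · d:
  x_0 = 1.0810·14 + 0.1166·66 + 0.1034·58 + 0.0569·83 + 0.1302·52 + 0.0428·100 + 0.0531·12 = 45.2420
  x_1 = 0.0338·14 + 1.0223·66 + 0.0265·58 + 0.0653·83 + 0.0445·52 + 0.0661·100 + 0.1349·12 = 85.4463
  x_2 = 0.0530·14 + 0.0265·66 + 1.1457·58 + 0.1198·83 + 0.0513·52 + 0.0799·100 + 0.0571·12 = 90.2243
  x_3 = 0.1067·14 + 0.0307·66 + 0.1329·58 + 1.1017·83 + 0.1318·52 + 0.0495·100 + 0.1631·12 = 116.4361
  x_4 = 0.0448·14 + 0.0227·66 + 0.0945·58 + 0.0400·83 + 1.0750·52 + 0.0507·100 + 0.1355·12 = 73.5291
  x_5 = 0.0570·14 + 0.1029·66 + 0.0332·58 + 0.0600·83 + 0.1080·52 + 1.0318·100 + 0.1252·12 = 124.7920
  x_6 = 0.0225·14 + 0.0232·66 + 0.0252·58 + 0.0344·83 + 0.0744·52 + 0.0872·100 + 1.1475·12 = 32.5278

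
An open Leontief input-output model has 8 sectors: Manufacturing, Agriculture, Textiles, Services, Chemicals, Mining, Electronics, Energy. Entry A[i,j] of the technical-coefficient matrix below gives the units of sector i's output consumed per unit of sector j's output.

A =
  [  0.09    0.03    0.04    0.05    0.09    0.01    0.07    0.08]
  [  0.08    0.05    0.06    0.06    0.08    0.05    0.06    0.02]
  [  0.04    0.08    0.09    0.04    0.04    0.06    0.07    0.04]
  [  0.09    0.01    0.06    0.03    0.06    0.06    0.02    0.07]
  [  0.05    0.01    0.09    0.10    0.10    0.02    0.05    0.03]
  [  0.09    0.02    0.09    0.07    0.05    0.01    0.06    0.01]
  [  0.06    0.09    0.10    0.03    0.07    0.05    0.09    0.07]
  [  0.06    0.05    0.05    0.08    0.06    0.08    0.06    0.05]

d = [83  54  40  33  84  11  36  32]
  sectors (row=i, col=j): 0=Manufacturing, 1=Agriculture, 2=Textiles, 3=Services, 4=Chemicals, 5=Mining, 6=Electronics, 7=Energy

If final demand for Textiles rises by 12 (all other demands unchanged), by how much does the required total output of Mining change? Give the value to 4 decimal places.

Form M = I − A:
  [  0.91   -0.03   -0.04   -0.05   -0.09   -0.01   -0.07   -0.08]
  [ -0.08    0.95   -0.06   -0.06   -0.08   -0.05   -0.06   -0.02]
  [ -0.04   -0.08    0.91   -0.04   -0.04   -0.06   -0.07   -0.04]
  [ -0.09   -0.01   -0.06    0.97   -0.06   -0.06   -0.02   -0.07]
  [ -0.05   -0.01   -0.09   -0.10    0.90   -0.02   -0.05   -0.03]
  [ -0.09   -0.02   -0.09   -0.07   -0.05    0.99   -0.06   -0.01]
  [ -0.06   -0.09   -0.10   -0.03   -0.07   -0.05    0.91   -0.07]
  [ -0.06   -0.05   -0.05   -0.08   -0.06   -0.08   -0.06    0.95]
Leontief inverse L = M⁻¹:
  [  1.1484    0.0666    0.1014    0.1006    0.1523    0.0465    0.1224    0.1241]
  [  0.1389    1.0855    0.1226    0.1084    0.1404    0.0836    0.1113    0.0612]
  [  0.0982    0.1201    1.1540    0.0875    0.0978    0.0969    0.1231    0.0790]
  [  0.1409    0.0400    0.1124    1.0739    0.1113    0.0894    0.0647    0.1058]
  [  0.1053    0.0440    0.1518    0.1467    1.1575    0.0555    0.0979    0.0713]
  [  0.1406    0.0533    0.1442    0.1094    0.1018    1.0409    0.1053    0.0490]
  [  0.1302    0.1393    0.1779    0.0898    0.1424    0.0954    1.1557    0.1187]
  [  0.1236    0.0871    0.1160    0.1312    0.1222    0.1172    0.1136    1.0929]
Total output x = L · d:
  x_0 = 1.1484·83 + 0.0666·54 + 0.1014·40 + 0.1006·33 + 0.1523·84 + 0.0465·11 + 0.1224·36 + 0.1241·32 = 127.9705
  x_1 = 0.1389·83 + 1.0855·54 + 0.1226·40 + 0.1084·33 + 0.1404·84 + 0.0836·11 + 0.1113·36 + 0.0612·32 = 97.3072
  x_2 = 0.0982·83 + 0.1201·54 + 1.1540·40 + 0.0875·33 + 0.0978·84 + 0.0969·11 + 0.1231·36 + 0.0790·32 = 79.9337
  x_3 = 0.1409·83 + 0.0400·54 + 0.1124·40 + 1.0739·33 + 0.1113·84 + 0.0894·11 + 0.0647·36 + 0.1058·32 = 69.8334
  x_4 = 0.1053·83 + 0.0440·54 + 0.1518·40 + 0.1467·33 + 1.1575·84 + 0.0555·11 + 0.0979·36 + 0.0713·32 = 125.6797
  x_5 = 0.1406·83 + 0.0533·54 + 0.1442·40 + 0.1094·33 + 0.1018·84 + 1.0409·11 + 0.1053·36 + 0.0490·32 = 49.2771
  x_6 = 0.1302·83 + 0.1393·54 + 0.1779·40 + 0.0898·33 + 0.1424·84 + 0.0954·11 + 1.1557·36 + 0.1187·32 = 86.8175
  x_7 = 0.1236·83 + 0.0871·54 + 0.1160·40 + 0.1312·33 + 0.1222·84 + 0.1172·11 + 0.1136·36 + 1.0929·32 = 74.5463
Δx_5 = L[5,2] · Δd_2 = 0.1442 · 12 = 1.7301

1.7301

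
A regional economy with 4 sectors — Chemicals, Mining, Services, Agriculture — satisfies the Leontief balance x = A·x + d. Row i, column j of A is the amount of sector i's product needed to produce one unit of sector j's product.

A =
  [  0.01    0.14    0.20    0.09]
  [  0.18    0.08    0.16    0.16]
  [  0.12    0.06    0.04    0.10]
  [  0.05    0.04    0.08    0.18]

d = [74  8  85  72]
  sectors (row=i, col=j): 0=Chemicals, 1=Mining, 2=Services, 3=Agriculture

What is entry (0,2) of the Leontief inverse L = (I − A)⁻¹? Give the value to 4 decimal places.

L[0,2] = 0.2744

Form M = I − A:
  [  0.99   -0.14   -0.20   -0.09]
  [ -0.18    0.92   -0.16   -0.16]
  [ -0.12   -0.06    0.96   -0.10]
  [ -0.05   -0.04   -0.08    0.82]
Leontief inverse L = M⁻¹:
  [  1.0878    0.1917    0.2744    0.1903]
  [  0.2575    1.1562    0.2702    0.2868]
  [  0.1619    0.1044    1.1072    0.1732]
  [  0.0947    0.0783    0.1379    1.2620]
Total output x = L · d:
  x_0 = 1.0878·74 + 0.1917·8 + 0.2744·85 + 0.1903·72 = 119.0602
  x_1 = 0.2575·74 + 1.1562·8 + 0.2702·85 + 0.2868·72 = 71.9245
  x_2 = 0.1619·74 + 0.1044·8 + 1.1072·85 + 0.1732·72 = 119.4009
  x_3 = 0.0947·74 + 0.0783·8 + 0.1379·85 + 1.2620·72 = 110.2220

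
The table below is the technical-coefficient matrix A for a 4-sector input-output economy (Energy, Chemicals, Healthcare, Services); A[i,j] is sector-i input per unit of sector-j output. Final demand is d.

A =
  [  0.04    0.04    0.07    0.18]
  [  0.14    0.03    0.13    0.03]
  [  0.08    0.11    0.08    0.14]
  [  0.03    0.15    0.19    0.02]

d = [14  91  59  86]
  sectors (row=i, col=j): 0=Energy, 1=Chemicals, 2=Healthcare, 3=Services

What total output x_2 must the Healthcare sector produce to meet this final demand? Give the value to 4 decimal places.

102.1238

Form M = I − A:
  [  0.96   -0.04   -0.07   -0.18]
  [ -0.14    0.97   -0.13   -0.03]
  [ -0.08   -0.11    0.92   -0.14]
  [ -0.03   -0.15   -0.19    0.98]
Leontief inverse L = M⁻¹:
  [  1.0740    0.0943    0.1405    0.2202]
  [  0.1747    1.0731    0.1837    0.0912]
  [  0.1271    0.1669    1.1603    0.1942]
  [  0.0843    0.1995    0.2574    1.0788]
Total output x = L · d:
  x_0 = 1.0740·14 + 0.0943·91 + 0.1405·59 + 0.2202·86 = 50.8460
  x_1 = 0.1747·14 + 1.0731·91 + 0.1837·59 + 0.0912·86 = 118.7766
  x_2 = 0.1271·14 + 0.1669·91 + 1.1603·59 + 0.1942·86 = 102.1238
  x_3 = 0.0843·14 + 0.1995·91 + 0.2574·59 + 1.0788·86 = 127.2912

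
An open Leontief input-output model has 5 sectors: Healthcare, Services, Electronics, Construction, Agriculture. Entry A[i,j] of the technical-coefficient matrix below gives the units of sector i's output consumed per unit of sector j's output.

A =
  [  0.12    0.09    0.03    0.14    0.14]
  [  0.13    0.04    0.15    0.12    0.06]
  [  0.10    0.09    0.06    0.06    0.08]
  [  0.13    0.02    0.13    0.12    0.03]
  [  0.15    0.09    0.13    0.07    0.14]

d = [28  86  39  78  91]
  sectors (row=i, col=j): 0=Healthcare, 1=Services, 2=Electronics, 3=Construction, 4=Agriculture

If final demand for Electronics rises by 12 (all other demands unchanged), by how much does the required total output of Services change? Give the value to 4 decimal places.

2.8156

Form M = I − A:
  [  0.88   -0.09   -0.03   -0.14   -0.14]
  [ -0.13    0.96   -0.15   -0.12   -0.06]
  [ -0.10   -0.09    0.94   -0.06   -0.08]
  [ -0.13   -0.02   -0.13    0.88   -0.03]
  [ -0.15   -0.09   -0.13   -0.07    0.86]
Leontief inverse L = M⁻¹:
  [  1.2514    0.1569    0.1319    0.2482    0.2356]
  [  0.2471    1.1051    0.2346    0.2177    0.1467]
  [  0.1963    0.1418    1.1331    0.1399    0.1521]
  [  0.2294    0.0751    0.2002    1.2050    0.1032]
  [  0.2925    0.1706    0.2351    0.1853    1.2506]
Total output x = L · d:
  x_0 = 1.2514·28 + 0.1569·86 + 0.1319·39 + 0.2482·78 + 0.2356·91 = 94.4772
  x_1 = 0.2471·28 + 1.1051·86 + 0.2346·39 + 0.2177·78 + 0.1467·91 = 141.4424
  x_2 = 0.1963·28 + 0.1418·86 + 1.1331·39 + 0.1399·78 + 0.1521·91 = 86.6437
  x_3 = 0.2294·28 + 0.0751·86 + 0.2002·39 + 1.2050·78 + 0.1032·91 = 124.0719
  x_4 = 0.2925·28 + 0.1706·86 + 0.2351·39 + 0.1853·78 + 1.2506·91 = 160.2908
Δx_1 = L[1,2] · Δd_2 = 0.2346 · 12 = 2.8156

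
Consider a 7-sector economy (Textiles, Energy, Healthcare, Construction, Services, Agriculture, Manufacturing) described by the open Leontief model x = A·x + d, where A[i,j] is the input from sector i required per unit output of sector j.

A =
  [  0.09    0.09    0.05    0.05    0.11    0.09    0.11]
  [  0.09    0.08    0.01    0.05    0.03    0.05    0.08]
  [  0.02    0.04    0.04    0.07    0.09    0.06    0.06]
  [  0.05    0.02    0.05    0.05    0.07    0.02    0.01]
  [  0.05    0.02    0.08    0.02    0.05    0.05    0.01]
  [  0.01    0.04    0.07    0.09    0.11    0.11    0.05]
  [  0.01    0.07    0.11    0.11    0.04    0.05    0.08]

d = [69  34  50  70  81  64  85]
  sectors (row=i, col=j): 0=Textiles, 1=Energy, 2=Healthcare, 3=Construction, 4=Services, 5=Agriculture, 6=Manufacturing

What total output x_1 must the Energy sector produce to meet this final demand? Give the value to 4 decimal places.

78.0871

Form M = I − A:
  [  0.91   -0.09   -0.05   -0.05   -0.11   -0.09   -0.11]
  [ -0.09    0.92   -0.01   -0.05   -0.03   -0.05   -0.08]
  [ -0.02   -0.04    0.96   -0.07   -0.09   -0.06   -0.06]
  [ -0.05   -0.02   -0.05    0.95   -0.07   -0.02   -0.01]
  [ -0.05   -0.02   -0.08   -0.02    0.95   -0.05   -0.01]
  [ -0.01   -0.04   -0.07   -0.09   -0.11    0.89   -0.05]
  [ -0.01   -0.07   -0.11   -0.11   -0.04   -0.05    0.92]
Leontief inverse L = M⁻¹:
  [  1.1349    0.1415    0.1116    0.1129    0.1794    0.1522    0.1667]
  [  0.1234    1.1182    0.0501    0.0935    0.0770    0.0920    0.1221]
  [  0.0456    0.0676    1.0786    0.1077    0.1324    0.0960    0.0895]
  [  0.0712    0.0403    0.0757    1.0744    0.1026    0.0463    0.0323]
  [  0.0702    0.0424    0.1072    0.0485    1.0867    0.0809    0.0358]
  [  0.0401    0.0724    0.1179    0.1375    0.1658    1.1568    0.0849]
  [  0.0409    0.1053    0.1541    0.1593    0.0922    0.0921    1.1188]
Total output x = L · d:
  x_0 = 1.1349·69 + 0.1415·34 + 0.1116·50 + 0.1129·70 + 0.1794·81 + 0.1522·64 + 0.1667·85 = 135.0551
  x_1 = 0.1234·69 + 1.1182·34 + 0.0501·50 + 0.0935·70 + 0.0770·81 + 0.0920·64 + 0.1221·85 = 78.0871
  x_2 = 0.0456·69 + 0.0676·34 + 1.0786·50 + 0.1077·70 + 0.1324·81 + 0.0960·64 + 0.0895·85 = 91.3944
  x_3 = 0.0712·69 + 0.0403·34 + 0.0757·50 + 1.0744·70 + 0.1026·81 + 0.0463·64 + 0.0323·85 = 99.2841
  x_4 = 0.0702·69 + 0.0424·34 + 0.1072·50 + 0.0485·70 + 1.0867·81 + 0.0809·64 + 0.0358·85 = 111.2847
  x_5 = 0.0401·69 + 0.0724·34 + 0.1179·50 + 0.1375·70 + 0.1658·81 + 1.1568·64 + 0.0849·85 = 115.4316
  x_6 = 0.0409·69 + 0.1053·34 + 0.1541·50 + 0.1593·70 + 0.0922·81 + 0.0921·64 + 1.1188·85 = 133.7111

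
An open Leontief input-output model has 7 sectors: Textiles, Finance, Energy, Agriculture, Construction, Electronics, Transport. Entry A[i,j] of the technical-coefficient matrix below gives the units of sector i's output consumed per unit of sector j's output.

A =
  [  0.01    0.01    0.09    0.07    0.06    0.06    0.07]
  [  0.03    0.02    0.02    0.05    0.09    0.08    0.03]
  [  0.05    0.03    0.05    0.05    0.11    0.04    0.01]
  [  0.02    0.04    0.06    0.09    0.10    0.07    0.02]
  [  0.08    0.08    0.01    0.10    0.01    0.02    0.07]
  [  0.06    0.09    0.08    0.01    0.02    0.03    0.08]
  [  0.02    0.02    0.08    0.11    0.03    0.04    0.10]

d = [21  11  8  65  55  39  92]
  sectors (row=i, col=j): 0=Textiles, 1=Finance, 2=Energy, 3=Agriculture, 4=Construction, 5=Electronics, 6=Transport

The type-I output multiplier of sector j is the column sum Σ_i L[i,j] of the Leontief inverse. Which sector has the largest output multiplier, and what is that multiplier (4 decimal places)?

Agriculture (1.7711)

Form M = I − A:
  [  0.99   -0.01   -0.09   -0.07   -0.06   -0.06   -0.07]
  [ -0.03    0.98   -0.02   -0.05   -0.09   -0.08   -0.03]
  [ -0.05   -0.03    0.95   -0.05   -0.11   -0.04   -0.01]
  [ -0.02   -0.04   -0.06    0.91   -0.10   -0.07   -0.02]
  [ -0.08   -0.08   -0.01   -0.10    0.99   -0.02   -0.07]
  [ -0.06   -0.09   -0.08   -0.01   -0.02    0.97   -0.08]
  [ -0.02   -0.02   -0.08   -0.11   -0.03   -0.04    0.90]
Leontief inverse L = M⁻¹:
  [  1.0347    0.0367    0.1226    0.1120    0.0958    0.0863    0.1007]
  [  0.0526    1.0460    0.0472    0.0852    0.1160    0.1025    0.0595]
  [  0.0739    0.0555    1.0765    0.0886    0.1405    0.0644    0.0382]
  [  0.0479    0.0710    0.0918    1.1340    0.1377    0.0994    0.0519]
  [  0.0982    0.1007    0.0444    0.1435    1.0488    0.0524    0.1009]
  [  0.0811    0.1105    0.1123    0.0498    0.0572    1.0590    0.1109]
  [  0.0435    0.0459    0.1172    0.1579    0.0715    0.0709    1.1327]
Total output x = L · d:
  x_0 = 1.0347·21 + 0.0367·11 + 0.1226·8 + 0.1120·65 + 0.0958·55 + 0.0863·39 + 0.1007·92 = 48.2855
  x_1 = 0.0526·21 + 1.0460·11 + 0.0472·8 + 0.0852·65 + 0.1160·55 + 0.1025·39 + 0.0595·92 = 34.3745
  x_2 = 0.0739·21 + 0.0555·11 + 1.0765·8 + 0.0886·65 + 0.1405·55 + 0.0644·39 + 0.0382·92 = 30.2911
  x_3 = 0.0479·21 + 0.0710·11 + 0.0918·8 + 1.1340·65 + 0.1377·55 + 0.0994·39 + 0.0519·92 = 92.4553
  x_4 = 0.0982·21 + 0.1007·11 + 0.0444·8 + 0.1435·65 + 1.0488·55 + 0.0524·39 + 0.1009·92 = 81.8606
  x_5 = 0.0811·21 + 0.1105·11 + 0.1123·8 + 0.0498·65 + 0.0572·55 + 1.0590·39 + 0.1109·92 = 61.7090
  x_6 = 0.0435·21 + 0.0459·11 + 0.1172·8 + 0.1579·65 + 0.0715·55 + 0.0709·39 + 1.1327·92 = 123.5231
Output multipliers (column sums of L):
  Textiles: 1.4317
  Finance: 1.4663
  Energy: 1.6121
  Agriculture: 1.7711
  Construction: 1.6675
  Electronics: 1.5348
  Transport: 1.5947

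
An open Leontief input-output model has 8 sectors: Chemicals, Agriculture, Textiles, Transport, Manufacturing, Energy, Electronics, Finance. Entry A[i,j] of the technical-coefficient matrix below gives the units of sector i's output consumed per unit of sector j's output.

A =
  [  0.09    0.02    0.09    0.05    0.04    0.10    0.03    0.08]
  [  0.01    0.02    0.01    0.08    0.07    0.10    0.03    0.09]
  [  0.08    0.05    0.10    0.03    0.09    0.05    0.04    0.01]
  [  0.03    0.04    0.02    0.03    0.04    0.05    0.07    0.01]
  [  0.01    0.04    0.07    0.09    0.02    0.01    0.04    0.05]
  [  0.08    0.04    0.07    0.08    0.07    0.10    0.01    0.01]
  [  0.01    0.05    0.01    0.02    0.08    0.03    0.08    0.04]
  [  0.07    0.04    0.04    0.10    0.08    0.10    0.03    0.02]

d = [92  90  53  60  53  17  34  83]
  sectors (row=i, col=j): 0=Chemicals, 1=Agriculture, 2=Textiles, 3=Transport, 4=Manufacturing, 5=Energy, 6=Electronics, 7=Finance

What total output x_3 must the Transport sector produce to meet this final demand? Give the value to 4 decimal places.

86.0777

Form M = I − A:
  [  0.91   -0.02   -0.09   -0.05   -0.04   -0.10   -0.03   -0.08]
  [ -0.01    0.98   -0.01   -0.08   -0.07   -0.10   -0.03   -0.09]
  [ -0.08   -0.05    0.90   -0.03   -0.09   -0.05   -0.04   -0.01]
  [ -0.03   -0.04   -0.02    0.97   -0.04   -0.05   -0.07   -0.01]
  [ -0.01   -0.04   -0.07   -0.09    0.98   -0.01   -0.04   -0.05]
  [ -0.08   -0.04   -0.07   -0.08   -0.07    0.90   -0.01   -0.01]
  [ -0.01   -0.05   -0.01   -0.02   -0.08   -0.03    0.92   -0.04]
  [ -0.07   -0.04   -0.04   -0.10   -0.08   -0.10   -0.03    0.98]
Leontief inverse L = M⁻¹:
  [  1.1396    0.0527    0.1421    0.1020    0.0930    0.1613    0.0622    0.1093]
  [  0.0427    1.0465    0.0441    0.1247    0.1097    0.1458    0.0569    0.1107]
  [  0.1180    0.0786    1.1461    0.0742    0.1347    0.0979    0.0701    0.0400]
  [  0.0503    0.0583    0.0430    1.0575    0.0688    0.0802    0.0907    0.0287]
  [  0.0344    0.0613    0.0959    0.1195    1.0538    0.0440    0.0649    0.0675]
  [  0.1211    0.0688    0.1163    0.1259    0.1143    1.1525    0.0396    0.0379]
  [  0.0288    0.0702    0.0331    0.0526    0.1107    0.0605    1.1031    0.0610]
  [  0.1091    0.0698    0.0838    0.1475    0.1247    0.1527    0.0620    1.0485]
Total output x = L · d:
  x_0 = 1.1396·92 + 0.0527·90 + 0.1421·53 + 0.1020·60 + 0.0930·53 + 0.1613·17 + 0.0622·34 + 0.1093·83 = 142.0957
  x_1 = 0.0427·92 + 1.0465·90 + 0.0441·53 + 0.1247·60 + 0.1097·53 + 0.1458·17 + 0.0569·34 + 0.1107·83 = 127.3396
  x_2 = 0.1180·92 + 0.0786·90 + 1.1461·53 + 0.0742·60 + 0.1347·53 + 0.0979·17 + 0.0701·34 + 0.0400·83 = 97.6338
  x_3 = 0.0503·92 + 0.0583·90 + 0.0430·53 + 1.0575·60 + 0.0688·53 + 0.0802·17 + 0.0907·34 + 0.0287·83 = 86.0777
  x_4 = 0.0344·92 + 0.0613·90 + 0.0959·53 + 0.1195·60 + 1.0538·53 + 0.0440·17 + 0.0649·34 + 0.0675·83 = 85.3460
  x_5 = 0.1211·92 + 0.0688·90 + 0.1163·53 + 0.1259·60 + 0.1143·53 + 1.1525·17 + 0.0396·34 + 0.0379·83 = 61.1878
  x_6 = 0.0288·92 + 0.0702·90 + 0.0331·53 + 0.0526·60 + 0.1107·53 + 0.0605·17 + 1.1031·34 + 0.0610·83 = 63.3342
  x_7 = 0.1091·92 + 0.0698·90 + 0.0838·53 + 0.1475·60 + 0.1247·53 + 0.1527·17 + 0.0620·34 + 1.0485·83 = 127.9591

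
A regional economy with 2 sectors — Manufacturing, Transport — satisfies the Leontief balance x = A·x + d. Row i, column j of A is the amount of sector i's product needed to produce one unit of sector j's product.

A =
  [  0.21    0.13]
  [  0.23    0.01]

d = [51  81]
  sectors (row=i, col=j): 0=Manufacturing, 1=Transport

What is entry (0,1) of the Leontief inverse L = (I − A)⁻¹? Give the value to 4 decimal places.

Form M = I − A:
  [  0.79   -0.13]
  [ -0.23    0.99]
Leontief inverse L = M⁻¹:
  [  1.3161    0.1728]
  [  0.3058    1.0503]
Total output x = L · d:
  x_0 = 1.3161·51 + 0.1728·81 = 81.1220
  x_1 = 0.3058·51 + 1.0503·81 = 100.6647

L[0,1] = 0.1728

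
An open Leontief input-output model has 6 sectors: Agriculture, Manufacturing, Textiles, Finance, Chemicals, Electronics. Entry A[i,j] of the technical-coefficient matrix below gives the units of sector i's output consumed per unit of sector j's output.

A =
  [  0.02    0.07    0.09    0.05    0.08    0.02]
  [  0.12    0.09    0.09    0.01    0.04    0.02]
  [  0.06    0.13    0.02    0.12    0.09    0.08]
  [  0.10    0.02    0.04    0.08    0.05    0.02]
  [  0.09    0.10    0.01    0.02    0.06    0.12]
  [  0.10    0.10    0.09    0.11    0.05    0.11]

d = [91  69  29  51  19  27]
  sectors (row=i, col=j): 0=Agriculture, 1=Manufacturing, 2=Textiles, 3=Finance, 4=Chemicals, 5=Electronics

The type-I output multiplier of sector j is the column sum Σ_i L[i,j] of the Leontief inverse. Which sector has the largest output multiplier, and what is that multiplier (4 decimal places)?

Form M = I − A:
  [  0.98   -0.07   -0.09   -0.05   -0.08   -0.02]
  [ -0.12    0.91   -0.09   -0.01   -0.04   -0.02]
  [ -0.06   -0.13    0.98   -0.12   -0.09   -0.08]
  [ -0.10   -0.02   -0.04    0.92   -0.05   -0.02]
  [ -0.09   -0.10   -0.01   -0.02    0.94   -0.12]
  [ -0.10   -0.10   -0.09   -0.11   -0.05    0.89]
Leontief inverse L = M⁻¹:
  [  1.0669    0.1195    0.1186    0.0838    0.1146    0.0547]
  [  0.1656    1.1456    0.1280    0.0462    0.0804    0.0528]
  [  0.1320    0.1957    1.0703    0.1669    0.1376    0.1259]
  [  0.1371    0.0589    0.0685    1.1113    0.0823    0.0466]
  [  0.1467    0.1594    0.0566    0.0603    1.1003    0.1617]
  [  0.1770    0.1782    0.1476    0.1722    0.1078    1.1632]
Total output x = L · d:
  x_0 = 1.0669·91 + 0.1195·69 + 0.1186·29 + 0.0838·51 + 0.1146·19 + 0.0547·27 = 116.6978
  x_1 = 0.1656·91 + 1.1456·69 + 0.1280·29 + 0.0462·51 + 0.0804·19 + 0.0528·27 = 103.1354
  x_2 = 0.1320·91 + 0.1957·69 + 1.0703·29 + 0.1669·51 + 0.1376·19 + 0.1259·27 = 71.0794
  x_3 = 0.1371·91 + 0.0589·69 + 0.0685·29 + 1.1113·51 + 0.0823·19 + 0.0466·27 = 78.0338
  x_4 = 0.1467·91 + 0.1594·69 + 0.0566·29 + 0.0603·51 + 1.1003·19 + 0.1617·27 = 54.3389
  x_5 = 0.1770·91 + 0.1782·69 + 0.1476·29 + 0.1722·51 + 0.1078·19 + 1.1632·27 = 74.9226
Output multipliers (column sums of L):
  Agriculture: 1.8254
  Manufacturing: 1.8572
  Textiles: 1.5895
  Finance: 1.6409
  Chemicals: 1.6230
  Electronics: 1.6049

Manufacturing (1.8572)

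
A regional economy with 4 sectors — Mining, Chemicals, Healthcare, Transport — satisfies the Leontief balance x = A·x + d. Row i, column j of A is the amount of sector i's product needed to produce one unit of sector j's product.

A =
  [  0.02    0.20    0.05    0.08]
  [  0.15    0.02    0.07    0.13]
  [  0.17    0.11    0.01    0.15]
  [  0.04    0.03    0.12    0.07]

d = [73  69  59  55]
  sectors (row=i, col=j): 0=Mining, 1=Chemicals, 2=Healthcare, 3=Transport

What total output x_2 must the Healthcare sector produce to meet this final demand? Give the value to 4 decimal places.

101.8905

Form M = I − A:
  [  0.98   -0.20   -0.05   -0.08]
  [ -0.15    0.98   -0.07   -0.13]
  [ -0.17   -0.11    0.99   -0.15]
  [ -0.04   -0.03   -0.12    0.93]
Leontief inverse L = M⁻¹:
  [  1.0772    0.2340    0.0879    0.1395]
  [  0.1912    1.0772    0.1082    0.1845]
  [  0.2184    0.1700    1.0590    0.2134]
  [  0.0807    0.0667    0.1439    1.1148]
Total output x = L · d:
  x_0 = 1.0772·73 + 0.2340·69 + 0.0879·59 + 0.1395·55 = 107.6334
  x_1 = 0.1912·73 + 1.0772·69 + 0.1082·59 + 0.1845·55 = 104.8123
  x_2 = 0.2184·73 + 0.1700·69 + 1.0590·59 + 0.2134·55 = 101.8905
  x_3 = 0.0807·73 + 0.0667·69 + 0.1439·59 + 1.1148·55 = 80.2974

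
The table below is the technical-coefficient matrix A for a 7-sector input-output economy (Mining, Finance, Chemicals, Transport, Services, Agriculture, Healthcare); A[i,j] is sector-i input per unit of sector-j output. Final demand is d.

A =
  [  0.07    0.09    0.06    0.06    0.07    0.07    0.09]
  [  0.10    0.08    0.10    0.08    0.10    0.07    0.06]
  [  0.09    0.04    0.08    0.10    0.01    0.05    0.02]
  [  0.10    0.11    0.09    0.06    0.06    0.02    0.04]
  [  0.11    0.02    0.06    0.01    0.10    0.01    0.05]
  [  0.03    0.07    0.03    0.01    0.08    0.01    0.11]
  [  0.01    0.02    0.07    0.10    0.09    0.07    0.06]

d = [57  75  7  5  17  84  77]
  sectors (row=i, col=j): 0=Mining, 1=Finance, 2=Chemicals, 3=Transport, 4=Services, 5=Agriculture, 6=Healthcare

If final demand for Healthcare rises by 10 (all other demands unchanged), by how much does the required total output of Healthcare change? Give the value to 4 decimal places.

Form M = I − A:
  [  0.93   -0.09   -0.06   -0.06   -0.07   -0.07   -0.09]
  [ -0.10    0.92   -0.10   -0.08   -0.10   -0.07   -0.06]
  [ -0.09   -0.04    0.92   -0.10   -0.01   -0.05   -0.02]
  [ -0.10   -0.11   -0.09    0.94   -0.06   -0.02   -0.04]
  [ -0.11   -0.02   -0.06   -0.01    0.90   -0.01   -0.05]
  [ -0.03   -0.07   -0.03   -0.01   -0.08    0.99   -0.11]
  [ -0.01   -0.02   -0.07   -0.10   -0.09   -0.07    0.94]
Leontief inverse L = M⁻¹:
  [  1.1370    0.1452    0.1251    0.1164    0.1382    0.1111    0.1461]
  [  0.1813    1.1448    0.1749    0.1438    0.1755    0.1160    0.1232]
  [  0.1448    0.0895    1.1315    0.1453    0.0570    0.0816    0.0624]
  [  0.1705    0.1664    0.1555    1.1171    0.1226    0.0620    0.0916]
  [  0.1590    0.0556    0.1039    0.0480    1.1464    0.0392    0.0886]
  [  0.0735    0.1013    0.0739    0.0491    0.1279    1.0388    0.1455]
  [  0.0656    0.0631    0.1213    0.1422    0.1418    0.0974    1.1017]
Total output x = L · d:
  x_0 = 1.1370·57 + 0.1452·75 + 0.1251·7 + 0.1164·5 + 0.1382·17 + 0.1111·84 + 0.1461·77 = 100.0862
  x_1 = 0.1813·57 + 1.1448·75 + 0.1749·7 + 0.1438·5 + 0.1755·17 + 0.1160·84 + 0.1232·77 = 120.3500
  x_2 = 0.1448·57 + 0.0895·75 + 1.1315·7 + 0.1453·5 + 0.0570·17 + 0.0816·84 + 0.0624·77 = 36.2495
  x_3 = 0.1705·57 + 0.1664·75 + 0.1555·7 + 1.1171·5 + 0.1226·17 + 0.0620·84 + 0.0916·77 = 43.2130
  x_4 = 0.1590·57 + 0.0556·75 + 0.1039·7 + 0.0480·5 + 1.1464·17 + 0.0392·84 + 0.0886·77 = 43.8094
  x_5 = 0.0735·57 + 0.1013·75 + 0.0739·7 + 0.0491·5 + 0.1279·17 + 1.0388·84 + 0.1455·77 = 113.1839
  x_6 = 0.0656·57 + 0.0631·75 + 0.1213·7 + 0.1422·5 + 0.1418·17 + 0.0974·84 + 1.1017·77 = 105.4599
Δx_6 = L[6,6] · Δd_6 = 1.1017 · 10 = 11.0171

11.0171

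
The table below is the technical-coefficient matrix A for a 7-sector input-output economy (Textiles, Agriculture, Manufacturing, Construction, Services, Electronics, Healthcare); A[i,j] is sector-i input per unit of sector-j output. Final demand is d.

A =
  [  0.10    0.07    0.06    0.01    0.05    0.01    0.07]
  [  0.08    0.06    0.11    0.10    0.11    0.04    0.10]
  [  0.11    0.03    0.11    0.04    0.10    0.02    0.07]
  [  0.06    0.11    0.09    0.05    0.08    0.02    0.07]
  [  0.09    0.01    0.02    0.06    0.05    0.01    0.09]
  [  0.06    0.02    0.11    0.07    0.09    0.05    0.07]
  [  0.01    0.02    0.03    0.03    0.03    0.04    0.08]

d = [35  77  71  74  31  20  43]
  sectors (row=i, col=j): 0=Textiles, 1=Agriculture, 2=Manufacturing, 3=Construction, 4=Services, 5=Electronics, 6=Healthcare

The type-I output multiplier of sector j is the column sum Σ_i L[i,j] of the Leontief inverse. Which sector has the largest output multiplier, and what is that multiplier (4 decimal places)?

Healthcare (1.9401)

Form M = I − A:
  [  0.90   -0.07   -0.06   -0.01   -0.05   -0.01   -0.07]
  [ -0.08    0.94   -0.11   -0.10   -0.11   -0.04   -0.10]
  [ -0.11   -0.03    0.89   -0.04   -0.10   -0.02   -0.07]
  [ -0.06   -0.11   -0.09    0.95   -0.08   -0.02   -0.07]
  [ -0.09   -0.01   -0.02   -0.06    0.95   -0.01   -0.09]
  [ -0.06   -0.02   -0.11   -0.07   -0.09    0.95   -0.07]
  [ -0.01   -0.02   -0.03   -0.03   -0.03   -0.04    0.92]
Leontief inverse L = M⁻¹:
  [  1.1470    0.0972    0.1024    0.0380    0.0917    0.0251    0.1194]
  [  0.1543    1.1054    0.1800    0.1473    0.1792    0.0645    0.1792]
  [  0.1720    0.0638    1.1631    0.0741    0.1529    0.0377    0.1320]
  [  0.1223    0.1469    0.1496    1.0918    0.1393    0.0408    0.1365]
  [  0.1262    0.0354    0.0526    0.0814    1.0820    0.0226    0.1312]
  [  0.1191    0.0536    0.1651    0.1058    0.1442    1.0689    0.1309]
  [  0.0347    0.0354    0.0567    0.0489    0.0560    0.0514    1.1109]
Total output x = L · d:
  x_0 = 1.1470·35 + 0.0972·77 + 0.1024·71 + 0.0380·74 + 0.0917·31 + 0.0251·20 + 0.1194·43 = 66.1902
  x_1 = 0.1543·35 + 1.1054·77 + 0.1800·71 + 0.1473·74 + 0.1792·31 + 0.0645·20 + 0.1792·43 = 128.7441
  x_2 = 0.1720·35 + 0.0638·77 + 1.1631·71 + 0.0741·74 + 0.1529·31 + 0.0377·20 + 0.1320·43 = 110.1714
  x_3 = 0.1223·35 + 0.1469·77 + 0.1496·71 + 1.0918·74 + 0.1393·31 + 0.0408·20 + 0.1365·43 = 118.0073
  x_4 = 0.1262·35 + 0.0354·77 + 0.0526·71 + 0.0814·74 + 1.0820·31 + 0.0226·20 + 0.1312·43 = 56.5396
  x_5 = 0.1191·35 + 0.0536·77 + 0.1651·71 + 0.1058·74 + 0.1442·31 + 1.0689·20 + 0.1309·43 = 59.3292
  x_6 = 0.0347·35 + 0.0354·77 + 0.0567·71 + 0.0489·74 + 0.0560·31 + 0.0514·20 + 1.1109·43 = 62.1212
Output multipliers (column sums of L):
  Textiles: 1.8756
  Agriculture: 1.5377
  Manufacturing: 1.8695
  Construction: 1.5874
  Services: 1.8453
  Electronics: 1.3110
  Healthcare: 1.9401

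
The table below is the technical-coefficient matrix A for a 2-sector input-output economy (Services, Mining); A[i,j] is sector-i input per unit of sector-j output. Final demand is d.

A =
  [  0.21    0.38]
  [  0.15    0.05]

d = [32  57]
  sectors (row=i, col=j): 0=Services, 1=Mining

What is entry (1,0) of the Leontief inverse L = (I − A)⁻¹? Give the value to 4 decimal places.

L[1,0] = 0.2163

Form M = I − A:
  [  0.79   -0.38]
  [ -0.15    0.95]
Leontief inverse L = M⁻¹:
  [  1.3699    0.5479]
  [  0.2163    1.1391]
Total output x = L · d:
  x_0 = 1.3699·32 + 0.5479·57 = 75.0685
  x_1 = 0.2163·32 + 1.1391·57 = 71.8529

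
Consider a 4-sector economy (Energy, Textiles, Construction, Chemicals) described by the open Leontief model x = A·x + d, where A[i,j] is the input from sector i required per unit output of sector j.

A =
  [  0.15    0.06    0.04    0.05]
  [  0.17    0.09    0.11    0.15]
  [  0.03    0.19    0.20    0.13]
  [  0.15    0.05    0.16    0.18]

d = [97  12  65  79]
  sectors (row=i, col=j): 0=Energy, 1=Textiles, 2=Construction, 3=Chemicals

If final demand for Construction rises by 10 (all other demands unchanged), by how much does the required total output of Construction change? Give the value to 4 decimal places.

13.5677

Form M = I − A:
  [  0.85   -0.06   -0.04   -0.05]
  [ -0.17    0.91   -0.11   -0.15]
  [ -0.03   -0.19    0.80   -0.13]
  [ -0.15   -0.05   -0.16    0.82]
Leontief inverse L = M⁻¹:
  [  1.2206    0.1069    0.0976    0.1095]
  [  0.2922    1.1813    0.2311    0.2705]
  [  0.1594    0.3093    1.3568    0.2814]
  [  0.2722    0.1519    0.2967    1.3109]
Total output x = L · d:
  x_0 = 1.2206·97 + 0.1069·12 + 0.0976·65 + 0.1095·79 = 134.6732
  x_1 = 0.2922·97 + 1.1813·12 + 0.2311·65 + 0.2705·79 = 78.9129
  x_2 = 0.1594·97 + 0.3093·12 + 1.3568·65 + 0.2814·79 = 129.5917
  x_3 = 0.2722·97 + 0.1519·12 + 0.2967·65 + 1.3109·79 = 151.0747
Δx_2 = L[2,2] · Δd_2 = 1.3568 · 10 = 13.5677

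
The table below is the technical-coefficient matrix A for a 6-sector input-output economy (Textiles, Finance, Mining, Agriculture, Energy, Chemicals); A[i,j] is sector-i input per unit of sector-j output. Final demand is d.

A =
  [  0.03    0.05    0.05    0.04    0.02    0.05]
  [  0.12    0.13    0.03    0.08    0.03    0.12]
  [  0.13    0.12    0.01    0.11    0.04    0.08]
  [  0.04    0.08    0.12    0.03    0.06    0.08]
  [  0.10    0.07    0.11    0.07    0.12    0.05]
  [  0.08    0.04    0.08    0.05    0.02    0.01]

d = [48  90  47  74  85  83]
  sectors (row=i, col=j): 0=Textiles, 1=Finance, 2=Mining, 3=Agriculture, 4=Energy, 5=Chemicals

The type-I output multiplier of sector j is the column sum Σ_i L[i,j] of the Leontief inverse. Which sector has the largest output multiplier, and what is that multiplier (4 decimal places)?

Form M = I − A:
  [  0.97   -0.05   -0.05   -0.04   -0.02   -0.05]
  [ -0.12    0.87   -0.03   -0.08   -0.03   -0.12]
  [ -0.13   -0.12    0.99   -0.11   -0.04   -0.08]
  [ -0.04   -0.08   -0.12    0.97   -0.06   -0.08]
  [ -0.10   -0.07   -0.11   -0.07    0.88   -0.05]
  [ -0.08   -0.04   -0.08   -0.05   -0.02    0.99]
Leontief inverse L = M⁻¹:
  [  1.0642    0.0840    0.0746    0.0659    0.0367    0.0771]
  [  0.1851    1.1962    0.0822    0.1290    0.0615    0.1745]
  [  0.1902    0.1839    1.0630    0.1557    0.0726    0.1340]
  [  0.1032    0.1403    0.1605    1.0780    0.0908    0.1269]
  [  0.1743    0.1434    0.1667    0.1275    1.1640    0.1087]
  [  0.1176    0.0800    0.1067    0.0801    0.0394    1.0428]
Total output x = L · d:
  x_0 = 1.0642·48 + 0.0840·90 + 0.0746·47 + 0.0659·74 + 0.0367·85 + 0.0771·83 = 76.5431
  x_1 = 0.1851·48 + 1.1962·90 + 0.0822·47 + 0.1290·74 + 0.0615·85 + 0.1745·83 = 149.6656
  x_2 = 0.1902·48 + 0.1839·90 + 1.0630·47 + 0.1557·74 + 0.0726·85 + 0.1340·83 = 104.4571
  x_3 = 0.1032·48 + 0.1403·90 + 0.1605·47 + 1.0780·74 + 0.0908·85 + 0.1269·83 = 123.1501
  x_4 = 0.1743·48 + 0.1434·90 + 0.1667·47 + 0.1275·74 + 1.1640·85 + 0.1087·83 = 146.5071
  x_5 = 0.1176·48 + 0.0800·90 + 0.1067·47 + 0.0801·74 + 0.0394·85 + 1.0428·83 = 113.6912
Output multipliers (column sums of L):
  Textiles: 1.8344
  Finance: 1.8278
  Mining: 1.6537
  Agriculture: 1.6364
  Energy: 1.4649
  Chemicals: 1.6642

Textiles (1.8344)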